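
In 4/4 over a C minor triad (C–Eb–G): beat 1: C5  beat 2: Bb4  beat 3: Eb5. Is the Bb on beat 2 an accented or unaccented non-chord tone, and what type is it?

The harmony at that moment is C minor triad (C, Eb, G); Bb4 is not a chord tone.
It is approached by step down from C5 and left by leap up to Eb5.
Step in, leap out — an escape tone.
It falls on a weak beat, so it is unaccented.

Unaccented escape tone.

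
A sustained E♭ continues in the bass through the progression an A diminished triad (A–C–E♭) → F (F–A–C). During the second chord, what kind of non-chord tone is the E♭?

The harmony at that moment is F major triad (F, A, C); E♭ is not a chord tone.
It is held over (the same pitch as the preceding E♭) and then sustained as the same pitch into the next harmony.
Sustained through a change of harmony — a pedal tone.

Pedal tone (pedal point).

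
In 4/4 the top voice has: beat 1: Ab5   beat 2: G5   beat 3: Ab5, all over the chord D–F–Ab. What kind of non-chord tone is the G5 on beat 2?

Lower neighbor tone.

The harmony at that moment is D diminished triad (D, F, Ab); G5 is not a chord tone.
It is approached by step down from Ab5 and left by step up to Ab5.
Step away and step back to the same note — a neighbor tone (lower neighbor).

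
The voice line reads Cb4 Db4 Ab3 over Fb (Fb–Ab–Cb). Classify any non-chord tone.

The harmony at that moment is Fb major triad (Fb, Ab, Cb); Db4 is not a chord tone.
It is approached by step up from Cb4 and left by leap down to Ab3.
Step in, leap out — an escape tone.

Db4 is an escape tone.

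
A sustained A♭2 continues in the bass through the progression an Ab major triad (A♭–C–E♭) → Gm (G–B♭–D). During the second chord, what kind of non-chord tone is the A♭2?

Pedal tone (pedal point).

The harmony at that moment is G minor triad (G, B♭, D); A♭2 is not a chord tone.
It is held over (the same pitch as the preceding A♭2) and then sustained as the same pitch into the next harmony.
Sustained through a change of harmony — a pedal tone.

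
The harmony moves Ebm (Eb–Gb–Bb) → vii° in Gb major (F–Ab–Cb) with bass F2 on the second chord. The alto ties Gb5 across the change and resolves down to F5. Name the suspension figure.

At the second chord the bass is F2. The suspended Gb5 lies a ninth above the bass; after resolving down by step to F5, the interval above the bass becomes an octave.
Suspension figures are named by those two intervals: 9–8.

9–8 suspension.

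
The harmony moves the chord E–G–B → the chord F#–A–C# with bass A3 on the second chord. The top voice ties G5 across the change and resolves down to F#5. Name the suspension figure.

7–6 suspension.

At the second chord the bass is A3. The suspended G5 lies a seventh above the bass; after resolving down by step to F#5, the interval above the bass becomes a sixth.
Suspension figures are named by those two intervals: 7–6.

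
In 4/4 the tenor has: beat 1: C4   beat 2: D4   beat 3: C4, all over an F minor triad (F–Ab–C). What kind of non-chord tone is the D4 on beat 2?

The harmony at that moment is F minor triad (F, Ab, C); D4 is not a chord tone.
It is approached by step up from C4 and left by step down to C4.
Step away and step back to the same note — a neighbor tone (upper neighbor).

Upper neighbor tone.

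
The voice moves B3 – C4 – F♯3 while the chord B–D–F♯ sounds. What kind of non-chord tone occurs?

C4 is an escape tone.

The harmony at that moment is B minor triad (B, D, F♯); C4 is not a chord tone.
It is approached by step up from B3 and left by leap down to F♯3.
Step in, leap out — an escape tone.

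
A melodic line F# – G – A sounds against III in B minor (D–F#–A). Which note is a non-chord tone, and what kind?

G is a passing tone.

The harmony at that moment is D major triad (D, F#, A); G is not a chord tone.
It is approached by step up from F# and left by step up to A.
Step in, step out in the same direction — a passing tone.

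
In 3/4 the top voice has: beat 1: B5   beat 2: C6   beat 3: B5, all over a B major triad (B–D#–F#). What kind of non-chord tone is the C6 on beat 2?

The harmony at that moment is B major triad (B, D#, F#); C6 is not a chord tone.
It is approached by step up from B5 and left by step down to B5.
Step away and step back to the same note — a neighbor tone (upper neighbor).

Upper neighbor tone.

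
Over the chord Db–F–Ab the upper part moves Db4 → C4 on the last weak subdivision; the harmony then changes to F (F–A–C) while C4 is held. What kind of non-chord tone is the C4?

C4 is an anticipation.

The harmony at that moment is Db major triad (Db, F, Ab); C4 is not a chord tone.
It is approached by step down from Db4 and then sustained as the same pitch into the next harmony.
Arriving early and becoming a chord tone when the harmony changes — an anticipation.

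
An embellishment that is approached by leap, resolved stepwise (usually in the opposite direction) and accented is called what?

Appoggiatura.

Approach: by leap. Departure: by step. Metric position: strong.
Leap in, step out, in a metrically strong position — an appoggiatura. (It is the mirror image of the escape tone, which steps in and leaps out from a weak position.)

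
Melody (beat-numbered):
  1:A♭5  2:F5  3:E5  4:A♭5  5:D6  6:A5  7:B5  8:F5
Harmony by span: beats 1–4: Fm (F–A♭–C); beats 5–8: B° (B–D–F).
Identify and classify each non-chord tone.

The harmony at that moment is F minor triad (F, A♭, C); E5 is not a chord tone.
It is approached by step down from F5 and left by leap up to A♭5.
Step in, leap out — an escape tone.
The harmony at that moment is B diminished triad (B, D, F); A5 is not a chord tone.
It is approached by leap down from D6 and left by step up to B5.
Leap in, step out — an appoggiatura.

E5 (beat 3) — escape tone; A5 (beat 6) — appoggiatura.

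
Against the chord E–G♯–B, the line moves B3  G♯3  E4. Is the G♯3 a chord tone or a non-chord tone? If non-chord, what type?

E major triad contains E, G♯, B; G♯ is the third, so it is a chord tone.

Chord tone (the third of E major triad).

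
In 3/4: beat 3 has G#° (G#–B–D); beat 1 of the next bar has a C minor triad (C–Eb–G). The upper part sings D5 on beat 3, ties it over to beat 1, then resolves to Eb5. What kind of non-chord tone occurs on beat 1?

The harmony at that moment is C minor triad (C, Eb, G); D5 is not a chord tone.
It is held over (the same pitch as the preceding D5) and left by step up to Eb5.
Held over from the previous chord and resolving up by step — a retardation.

Retardation.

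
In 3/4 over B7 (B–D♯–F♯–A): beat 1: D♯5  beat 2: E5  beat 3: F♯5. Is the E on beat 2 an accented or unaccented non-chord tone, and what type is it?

Unaccented passing tone.

The harmony at that moment is B dominant seventh chord (B, D♯, F♯, A); E5 is not a chord tone.
It is approached by step up from D♯5 and left by step up to F♯5.
Step in, step out in the same direction — a passing tone.
It falls on a weak beat, so it is unaccented.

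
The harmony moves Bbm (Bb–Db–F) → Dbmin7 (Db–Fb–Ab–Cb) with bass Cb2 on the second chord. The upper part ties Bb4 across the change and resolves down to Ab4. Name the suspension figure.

At the second chord the bass is Cb2. The suspended Bb4 lies a seventh above the bass; after resolving down by step to Ab4, the interval above the bass becomes a sixth.
Suspension figures are named by those two intervals: 7–6.

7–6 suspension.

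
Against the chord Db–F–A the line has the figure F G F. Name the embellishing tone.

The harmony at that moment is Db augmented triad (Db, F, A); G is not a chord tone.
It is approached by step up from F and left by step down to F.
Step away and step back to the same note — a neighbor tone (upper neighbor).

G is a neighbor tone.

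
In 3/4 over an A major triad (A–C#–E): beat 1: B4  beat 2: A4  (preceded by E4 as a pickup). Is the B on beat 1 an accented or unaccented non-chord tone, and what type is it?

Accented appoggiatura.

The harmony at that moment is A major triad (A, C#, E); B4 is not a chord tone.
It is approached by leap up from E4 and left by step down to A4.
Leap in, step out — an appoggiatura.
It falls on the downbeat, so it is accented.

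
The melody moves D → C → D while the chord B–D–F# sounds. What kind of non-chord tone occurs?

The harmony at that moment is B minor triad (B, D, F#); C is not a chord tone.
It is approached by step down from D and left by step up to D.
Step away and step back to the same note — a neighbor tone (lower neighbor).

C is a neighbor tone.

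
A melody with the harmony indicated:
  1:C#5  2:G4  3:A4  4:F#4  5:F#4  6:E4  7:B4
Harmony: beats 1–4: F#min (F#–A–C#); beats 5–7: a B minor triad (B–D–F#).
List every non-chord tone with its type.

G4 (beat 2) — appoggiatura; E4 (beat 6) — escape tone.

The harmony at that moment is F# minor triad (F#, A, C#); G4 is not a chord tone.
It is approached by leap down from C#5 and left by step up to A4.
Leap in, step out — an appoggiatura.
The harmony at that moment is B minor triad (B, D, F#); E4 is not a chord tone.
It is approached by step down from F#4 and left by leap up to B4.
Step in, leap out — an escape tone.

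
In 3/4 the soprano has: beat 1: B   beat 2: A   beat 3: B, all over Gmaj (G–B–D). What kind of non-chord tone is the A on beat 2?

Lower neighbor tone.

The harmony at that moment is G major triad (G, B, D); A is not a chord tone.
It is approached by step down from B and left by step up to B.
Step away and step back to the same note — a neighbor tone (lower neighbor).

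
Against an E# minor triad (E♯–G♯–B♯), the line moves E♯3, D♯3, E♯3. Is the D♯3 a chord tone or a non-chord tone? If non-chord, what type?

The harmony at that moment is E♯ minor triad (E♯, G♯, B♯); D♯3 is not a chord tone.
It is approached by step down from E♯3 and left by step up to E♯3.
Step away and step back to the same note — a neighbor tone (lower neighbor).

Non-chord tone — a neighbor tone.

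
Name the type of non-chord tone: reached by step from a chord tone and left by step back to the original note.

Approach: by step. Departure: by step in the opposite direction, back to the starting pitch.
Stepwise on both sides but reversing to return to the same chord tone — a neighbor tone. (Had it continued onward in the same direction it would be a passing tone instead.)

Neighbor tone.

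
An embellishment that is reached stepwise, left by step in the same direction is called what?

Passing tone.

Approach: by step. Departure: by step, continuing in the same direction.
Stepwise on both sides with no change of direction means the note fills in the space between two different chord tones — a passing tone. (Had it turned back to its starting note it would be a neighbor tone instead.)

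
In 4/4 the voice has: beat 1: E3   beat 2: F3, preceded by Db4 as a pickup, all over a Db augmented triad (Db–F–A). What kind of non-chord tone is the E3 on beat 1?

The harmony at that moment is Db augmented triad (Db, F, A); E3 is not a chord tone.
It is approached by leap down from Db4 and left by step up to F3.
Leap in, step out, metrically accented — an appoggiatura.

Appoggiatura.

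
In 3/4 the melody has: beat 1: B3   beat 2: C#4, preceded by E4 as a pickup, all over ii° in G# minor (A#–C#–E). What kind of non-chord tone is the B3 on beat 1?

Appoggiatura.

The harmony at that moment is A# diminished triad (A#, C#, E); B3 is not a chord tone.
It is approached by leap down from E4 and left by step up to C#4.
Leap in, step out, metrically accented — an appoggiatura.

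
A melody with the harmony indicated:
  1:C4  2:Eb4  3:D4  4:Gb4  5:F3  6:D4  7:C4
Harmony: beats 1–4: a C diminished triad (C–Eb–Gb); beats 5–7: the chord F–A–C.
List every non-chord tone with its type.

The harmony at that moment is C diminished triad (C, Eb, Gb); D4 is not a chord tone.
It is approached by step down from Eb4 and left by leap up to Gb4.
Step in, leap out — an escape tone.
The harmony at that moment is F major triad (F, A, C); D4 is not a chord tone.
It is approached by leap up from F3 and left by step down to C4.
Leap in, step out — an appoggiatura.

D4 (beat 3) — escape tone; D4 (beat 6) — appoggiatura.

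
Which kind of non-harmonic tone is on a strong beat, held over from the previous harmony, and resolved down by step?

Approach: by preparation — the pitch is first a chord tone, then held (tied or repeated) while the harmony changes under it. Departure: down by step. Metric position: strong.
A prepared dissonance that resolves downward by step — a suspension. (The same figure resolving upward would be a retardation.)

Suspension.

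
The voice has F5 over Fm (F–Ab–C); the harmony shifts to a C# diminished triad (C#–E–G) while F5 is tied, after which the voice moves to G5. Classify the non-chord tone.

The harmony at that moment is C# diminished triad (C#, E, G); F5 is not a chord tone.
It is held over (the same pitch as the preceding F5) and left by step up to G5.
Held over from the previous chord and resolving up by step — a retardation.

F5 is a retardation.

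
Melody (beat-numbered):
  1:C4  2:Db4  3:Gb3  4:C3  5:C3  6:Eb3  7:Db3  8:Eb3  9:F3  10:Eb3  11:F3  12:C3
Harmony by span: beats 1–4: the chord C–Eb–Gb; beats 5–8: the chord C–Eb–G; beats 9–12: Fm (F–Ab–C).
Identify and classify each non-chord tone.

Db4 (beat 2) — escape tone; Db3 (beat 7) — neighbor tone; Eb3 (beat 10) — neighbor tone.

The harmony at that moment is C diminished triad (C, Eb, Gb); Db4 is not a chord tone.
It is approached by step up from C4 and left by leap down to Gb3.
Step in, leap out — an escape tone.
The harmony at that moment is C minor triad (C, Eb, G); Db3 is not a chord tone.
It is approached by step down from Eb3 and left by step up to Eb3.
Step away and step back to the same note — a neighbor tone (lower neighbor).
The harmony at that moment is F minor triad (F, Ab, C); Eb3 is not a chord tone.
It is approached by step down from F3 and left by step up to F3.
Step away and step back to the same note — a neighbor tone (lower neighbor).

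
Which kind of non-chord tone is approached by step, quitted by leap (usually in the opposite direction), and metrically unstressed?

Approach: by step. Departure: by leap. Metric position: weak.
Step in, leap out, from a weak position — an escape tone (échappée). (It is the mirror image of the appoggiatura, which leaps in and steps out on a strong beat.)

Escape tone.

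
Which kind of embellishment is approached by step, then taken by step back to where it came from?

Approach: by step. Departure: by step in the opposite direction, back to the starting pitch.
Stepwise on both sides but reversing to return to the same chord tone — a neighbor tone. (Had it continued onward in the same direction it would be a passing tone instead.)

Neighbor tone.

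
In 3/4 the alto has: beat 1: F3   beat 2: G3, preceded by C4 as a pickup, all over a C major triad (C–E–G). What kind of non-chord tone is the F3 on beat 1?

Appoggiatura.

The harmony at that moment is C major triad (C, E, G); F3 is not a chord tone.
It is approached by leap down from C4 and left by step up to G3.
Leap in, step out, metrically accented — an appoggiatura.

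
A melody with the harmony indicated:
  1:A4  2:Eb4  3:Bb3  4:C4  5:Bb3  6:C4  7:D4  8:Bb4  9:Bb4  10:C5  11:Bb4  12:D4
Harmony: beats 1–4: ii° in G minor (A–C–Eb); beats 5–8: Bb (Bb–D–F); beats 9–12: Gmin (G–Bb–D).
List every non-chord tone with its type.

Bb3 (beat 3) — appoggiatura; C4 (beat 6) — passing tone; C5 (beat 10) — neighbor tone.

The harmony at that moment is A diminished triad (A, C, Eb); Bb3 is not a chord tone.
It is approached by leap down from Eb4 and left by step up to C4.
Leap in, step out — an appoggiatura.
The harmony at that moment is Bb major triad (Bb, D, F); C4 is not a chord tone.
It is approached by step up from Bb3 and left by step up to D4.
Step in, step out in the same direction — a passing tone.
The harmony at that moment is G minor triad (G, Bb, D); C5 is not a chord tone.
It is approached by step up from Bb4 and left by step down to Bb4.
Step away and step back to the same note — a neighbor tone (upper neighbor).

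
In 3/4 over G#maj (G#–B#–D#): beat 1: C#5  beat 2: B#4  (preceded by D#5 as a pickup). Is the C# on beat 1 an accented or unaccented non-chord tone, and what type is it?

The harmony at that moment is G# major triad (G#, B#, D#); C#5 is not a chord tone.
It is approached by step down from D#5 and left by step down to B#4.
Step in, step out in the same direction — a passing tone.
It falls on the downbeat, so it is accented.

Accented passing tone.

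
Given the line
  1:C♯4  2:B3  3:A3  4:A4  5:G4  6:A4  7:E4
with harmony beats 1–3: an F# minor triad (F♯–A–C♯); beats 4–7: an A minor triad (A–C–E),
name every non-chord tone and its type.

The harmony at that moment is F♯ minor triad (F♯, A, C♯); B3 is not a chord tone.
It is approached by step down from C♯4 and left by step down to A3.
Step in, step out in the same direction — a passing tone.
The harmony at that moment is A minor triad (A, C, E); G4 is not a chord tone.
It is approached by step down from A4 and left by step up to A4.
Step away and step back to the same note — a neighbor tone (lower neighbor).

B3 (beat 2) — passing tone; G4 (beat 5) — neighbor tone.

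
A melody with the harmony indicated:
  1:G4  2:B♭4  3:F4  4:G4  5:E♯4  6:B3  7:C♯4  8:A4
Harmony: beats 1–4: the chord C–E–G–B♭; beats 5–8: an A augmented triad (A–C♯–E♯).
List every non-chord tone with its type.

F4 (beat 3) — appoggiatura; B3 (beat 6) — appoggiatura.

The harmony at that moment is C dominant seventh chord (C, E, G, B♭); F4 is not a chord tone.
It is approached by leap down from B♭4 and left by step up to G4.
Leap in, step out — an appoggiatura.
The harmony at that moment is A augmented triad (A, C♯, E♯); B3 is not a chord tone.
It is approached by leap down from E♯4 and left by step up to C♯4.
Leap in, step out — an appoggiatura.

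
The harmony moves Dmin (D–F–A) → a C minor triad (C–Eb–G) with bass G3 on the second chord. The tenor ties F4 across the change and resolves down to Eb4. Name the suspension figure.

At the second chord the bass is G3. The suspended F4 lies a seventh above the bass; after resolving down by step to Eb4, the interval above the bass becomes a sixth.
Suspension figures are named by those two intervals: 7–6.

7–6 suspension.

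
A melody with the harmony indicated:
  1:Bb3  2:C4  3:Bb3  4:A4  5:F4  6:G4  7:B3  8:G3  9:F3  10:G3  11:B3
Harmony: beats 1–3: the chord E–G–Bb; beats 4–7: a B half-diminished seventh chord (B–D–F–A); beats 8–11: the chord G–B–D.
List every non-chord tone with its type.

The harmony at that moment is E diminished triad (E, G, Bb); C4 is not a chord tone.
It is approached by step up from Bb3 and left by step down to Bb3.
Step away and step back to the same note — a neighbor tone (upper neighbor).
The harmony at that moment is B half-diminished seventh chord (B, D, F, A); G4 is not a chord tone.
It is approached by step up from F4 and left by leap down to B3.
Step in, leap out — an escape tone.
The harmony at that moment is G major triad (G, B, D); F3 is not a chord tone.
It is approached by step down from G3 and left by step up to G3.
Step away and step back to the same note — a neighbor tone (lower neighbor).

C4 (beat 2) — neighbor tone; G4 (beat 6) — escape tone; F3 (beat 9) — neighbor tone.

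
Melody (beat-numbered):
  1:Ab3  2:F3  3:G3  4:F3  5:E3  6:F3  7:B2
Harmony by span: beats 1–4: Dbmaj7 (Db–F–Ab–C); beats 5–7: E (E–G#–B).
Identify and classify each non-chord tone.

The harmony at that moment is Db major seventh chord (Db, F, Ab, C); G3 is not a chord tone.
It is approached by step up from F3 and left by step down to F3.
Step away and step back to the same note — a neighbor tone (upper neighbor).
The harmony at that moment is E major triad (E, G#, B); F3 is not a chord tone.
It is approached by step up from E3 and left by leap down to B2.
Step in, leap out — an escape tone.

G3 (beat 3) — neighbor tone; F3 (beat 6) — escape tone.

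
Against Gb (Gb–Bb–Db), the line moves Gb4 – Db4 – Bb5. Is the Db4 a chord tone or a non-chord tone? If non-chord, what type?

Chord tone (the fifth of Gb major triad).

Gb major triad contains Gb, Bb, Db; Db is the fifth, so it is a chord tone.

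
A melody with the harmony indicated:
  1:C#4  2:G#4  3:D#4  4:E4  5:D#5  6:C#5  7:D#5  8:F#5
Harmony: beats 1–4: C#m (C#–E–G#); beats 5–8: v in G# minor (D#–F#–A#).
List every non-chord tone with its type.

D#4 (beat 3) — appoggiatura; C#5 (beat 6) — neighbor tone.

The harmony at that moment is C# minor triad (C#, E, G#); D#4 is not a chord tone.
It is approached by leap down from G#4 and left by step up to E4.
Leap in, step out — an appoggiatura.
The harmony at that moment is D# minor triad (D#, F#, A#); C#5 is not a chord tone.
It is approached by step down from D#5 and left by step up to D#5.
Step away and step back to the same note — a neighbor tone (lower neighbor).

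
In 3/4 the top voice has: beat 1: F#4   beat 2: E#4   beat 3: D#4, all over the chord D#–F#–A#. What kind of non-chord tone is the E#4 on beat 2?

The harmony at that moment is D# minor triad (D#, F#, A#); E#4 is not a chord tone.
It is approached by step down from F#4 and left by step down to D#4.
Step in, step out in the same direction — a passing tone.

Passing tone.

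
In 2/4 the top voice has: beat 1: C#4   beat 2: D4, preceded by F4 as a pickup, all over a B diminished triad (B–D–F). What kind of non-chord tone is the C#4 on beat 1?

The harmony at that moment is B diminished triad (B, D, F); C#4 is not a chord tone.
It is approached by leap down from F4 and left by step up to D4.
Leap in, step out, metrically accented — an appoggiatura.

Appoggiatura.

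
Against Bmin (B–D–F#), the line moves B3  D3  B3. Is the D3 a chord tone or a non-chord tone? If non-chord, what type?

Chord tone (the third of B minor triad).

B minor triad contains B, D, F#; D is the third, so it is a chord tone.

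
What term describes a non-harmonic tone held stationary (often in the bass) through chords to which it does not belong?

Pedal tone.

Approach: none. Departure: none — a single pitch is sustained while the chords change around it, passing through harmonies that do not contain it.
No melodic motion at all; the dissonance is created entirely by the moving harmonies against the stationary note — a pedal tone (pedal point).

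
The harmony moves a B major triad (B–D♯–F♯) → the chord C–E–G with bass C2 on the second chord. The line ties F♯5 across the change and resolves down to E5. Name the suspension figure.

4–3 suspension.

At the second chord the bass is C2. The suspended F♯5 lies a fourth above the bass; after resolving down by step to E5, the interval above the bass becomes a third.
Suspension figures are named by those two intervals: 4–3.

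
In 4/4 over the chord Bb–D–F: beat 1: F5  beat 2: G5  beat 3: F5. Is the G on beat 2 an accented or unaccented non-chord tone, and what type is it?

The harmony at that moment is Bb major triad (Bb, D, F); G5 is not a chord tone.
It is approached by step up from F5 and left by step down to F5.
Step away and step back to the same note — a neighbor tone (upper neighbor).
It falls on a weak beat, so it is unaccented.

Unaccented neighbor tone.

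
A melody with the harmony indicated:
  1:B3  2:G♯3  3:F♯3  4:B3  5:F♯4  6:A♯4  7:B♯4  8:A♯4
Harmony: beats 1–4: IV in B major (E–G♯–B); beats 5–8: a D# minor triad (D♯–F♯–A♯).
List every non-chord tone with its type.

F♯3 (beat 3) — escape tone; B♯4 (beat 7) — neighbor tone.

The harmony at that moment is E major triad (E, G♯, B); F♯3 is not a chord tone.
It is approached by step down from G♯3 and left by leap up to B3.
Step in, leap out — an escape tone.
The harmony at that moment is D♯ minor triad (D♯, F♯, A♯); B♯4 is not a chord tone.
It is approached by step up from A♯4 and left by step down to A♯4.
Step away and step back to the same note — a neighbor tone (upper neighbor).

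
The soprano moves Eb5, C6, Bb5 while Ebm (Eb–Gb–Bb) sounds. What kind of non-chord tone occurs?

The harmony at that moment is Eb minor triad (Eb, Gb, Bb); C6 is not a chord tone.
It is approached by leap up from Eb5 and left by step down to Bb5.
Leap in, step out — an appoggiatura.

C6 is an appoggiatura.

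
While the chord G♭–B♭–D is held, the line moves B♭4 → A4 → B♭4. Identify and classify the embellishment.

The harmony at that moment is G♭ augmented triad (G♭, B♭, D); A4 is not a chord tone.
It is approached by step down from B♭4 and left by step up to B♭4.
Step away and step back to the same note — a neighbor tone (lower neighbor).

A4 is a neighbor tone.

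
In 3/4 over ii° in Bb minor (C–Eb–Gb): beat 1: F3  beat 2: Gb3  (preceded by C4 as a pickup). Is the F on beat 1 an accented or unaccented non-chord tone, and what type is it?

Accented appoggiatura.

The harmony at that moment is C diminished triad (C, Eb, Gb); F3 is not a chord tone.
It is approached by leap down from C4 and left by step up to Gb3.
Leap in, step out — an appoggiatura.
It falls on the downbeat, so it is accented.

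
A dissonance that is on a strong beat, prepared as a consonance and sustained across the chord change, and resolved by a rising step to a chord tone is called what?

Retardation.

Approach: by preparation — the pitch is first a chord tone, then held (tied or repeated) while the harmony changes under it. Departure: up by step. Metric position: strong.
A prepared dissonance that resolves upward by step — a retardation. (The same figure resolving downward would be a suspension.)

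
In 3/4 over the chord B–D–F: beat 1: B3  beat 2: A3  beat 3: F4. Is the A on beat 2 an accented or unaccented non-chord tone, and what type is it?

The harmony at that moment is B diminished triad (B, D, F); A3 is not a chord tone.
It is approached by step down from B3 and left by leap up to F4.
Step in, leap out — an escape tone.
It falls on a weak beat, so it is unaccented.

Unaccented escape tone.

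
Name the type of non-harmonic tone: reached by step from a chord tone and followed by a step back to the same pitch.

Neighbor tone.

Approach: by step. Departure: by step in the opposite direction, back to the starting pitch.
Stepwise on both sides but reversing to return to the same chord tone — a neighbor tone. (Had it continued onward in the same direction it would be a passing tone instead.)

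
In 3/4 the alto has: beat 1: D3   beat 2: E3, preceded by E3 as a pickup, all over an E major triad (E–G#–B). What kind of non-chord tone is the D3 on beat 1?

Lower neighbor tone.

The harmony at that moment is E major triad (E, G#, B); D3 is not a chord tone.
It is approached by step down from E3 and left by step up to E3.
Step away and step back to the same note — a neighbor tone (lower neighbor).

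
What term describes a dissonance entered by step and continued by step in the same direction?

Approach: by step. Departure: by step, continuing in the same direction.
Stepwise on both sides with no change of direction means the note fills in the space between two different chord tones — a passing tone. (Had it turned back to its starting note it would be a neighbor tone instead.)

Passing tone.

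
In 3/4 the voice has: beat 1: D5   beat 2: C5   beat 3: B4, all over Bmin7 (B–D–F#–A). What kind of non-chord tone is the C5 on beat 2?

Passing tone.

The harmony at that moment is B minor seventh chord (B, D, F#, A); C5 is not a chord tone.
It is approached by step down from D5 and left by step down to B4.
Step in, step out in the same direction — a passing tone.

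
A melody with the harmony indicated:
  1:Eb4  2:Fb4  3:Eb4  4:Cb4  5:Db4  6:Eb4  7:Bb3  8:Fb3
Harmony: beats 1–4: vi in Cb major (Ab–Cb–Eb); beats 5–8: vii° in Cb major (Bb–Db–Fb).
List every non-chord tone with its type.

The harmony at that moment is Ab minor triad (Ab, Cb, Eb); Fb4 is not a chord tone.
It is approached by step up from Eb4 and left by step down to Eb4.
Step away and step back to the same note — a neighbor tone (upper neighbor).
The harmony at that moment is Bb diminished triad (Bb, Db, Fb); Eb4 is not a chord tone.
It is approached by step up from Db4 and left by leap down to Bb3.
Step in, leap out — an escape tone.

Fb4 (beat 2) — neighbor tone; Eb4 (beat 6) — escape tone.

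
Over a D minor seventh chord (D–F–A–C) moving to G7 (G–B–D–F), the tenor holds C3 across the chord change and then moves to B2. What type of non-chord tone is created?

C3 is a suspension.

The harmony at that moment is G dominant seventh chord (G, B, D, F); C3 is not a chord tone.
It is held over (the same pitch as the preceding C3) and left by step down to B2.
Held over from the previous chord and resolving down by step — a suspension.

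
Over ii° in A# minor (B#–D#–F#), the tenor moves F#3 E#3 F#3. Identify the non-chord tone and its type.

The harmony at that moment is B# diminished triad (B#, D#, F#); E#3 is not a chord tone.
It is approached by step down from F#3 and left by step up to F#3.
Step away and step back to the same note — a neighbor tone (lower neighbor).

E#3 is a neighbor tone.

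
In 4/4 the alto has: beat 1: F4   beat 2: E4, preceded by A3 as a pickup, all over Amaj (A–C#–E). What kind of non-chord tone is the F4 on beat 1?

The harmony at that moment is A major triad (A, C#, E); F4 is not a chord tone.
It is approached by leap up from A3 and left by step down to E4.
Leap in, step out, metrically accented — an appoggiatura.

Appoggiatura.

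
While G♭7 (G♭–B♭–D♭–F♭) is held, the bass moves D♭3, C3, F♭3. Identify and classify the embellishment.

C3 is an escape tone.

The harmony at that moment is G♭ dominant seventh chord (G♭, B♭, D♭, F♭); C3 is not a chord tone.
It is approached by step down from D♭3 and left by leap up to F♭3.
Step in, leap out — an escape tone.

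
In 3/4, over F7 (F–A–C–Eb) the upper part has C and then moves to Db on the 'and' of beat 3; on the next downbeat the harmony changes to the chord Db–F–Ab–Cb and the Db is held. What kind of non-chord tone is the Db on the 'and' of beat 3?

Anticipation.

The harmony at that moment is F dominant seventh chord (F, A, C, Eb); Db is not a chord tone.
It is approached by step up from C and then sustained as the same pitch into the next harmony.
Arriving early and becoming a chord tone when the harmony changes — an anticipation.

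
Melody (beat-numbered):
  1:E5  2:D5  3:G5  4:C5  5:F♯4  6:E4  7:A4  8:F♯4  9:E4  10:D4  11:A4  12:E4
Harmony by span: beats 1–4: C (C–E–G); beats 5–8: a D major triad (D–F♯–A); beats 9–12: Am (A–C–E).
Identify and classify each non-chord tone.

D5 (beat 2) — escape tone; E4 (beat 6) — escape tone; D4 (beat 10) — escape tone.

The harmony at that moment is C major triad (C, E, G); D5 is not a chord tone.
It is approached by step down from E5 and left by leap up to G5.
Step in, leap out — an escape tone.
The harmony at that moment is D major triad (D, F♯, A); E4 is not a chord tone.
It is approached by step down from F♯4 and left by leap up to A4.
Step in, leap out — an escape tone.
The harmony at that moment is A minor triad (A, C, E); D4 is not a chord tone.
It is approached by step down from E4 and left by leap up to A4.
Step in, leap out — an escape tone.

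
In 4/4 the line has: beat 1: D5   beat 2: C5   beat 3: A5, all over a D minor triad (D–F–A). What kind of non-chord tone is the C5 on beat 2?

The harmony at that moment is D minor triad (D, F, A); C5 is not a chord tone.
It is approached by step down from D5 and left by leap up to A5.
Step in, leap out, on a weak beat — an escape tone.

Escape tone.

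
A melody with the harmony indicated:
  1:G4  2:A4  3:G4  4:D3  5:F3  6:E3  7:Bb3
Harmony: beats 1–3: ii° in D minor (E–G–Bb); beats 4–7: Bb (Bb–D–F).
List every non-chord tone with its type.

The harmony at that moment is E diminished triad (E, G, Bb); A4 is not a chord tone.
It is approached by step up from G4 and left by step down to G4.
Step away and step back to the same note — a neighbor tone (upper neighbor).
The harmony at that moment is Bb major triad (Bb, D, F); E3 is not a chord tone.
It is approached by step down from F3 and left by leap up to Bb3.
Step in, leap out — an escape tone.

A4 (beat 2) — neighbor tone; E3 (beat 6) — escape tone.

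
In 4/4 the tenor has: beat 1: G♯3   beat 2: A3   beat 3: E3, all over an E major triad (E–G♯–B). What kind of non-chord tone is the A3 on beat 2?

The harmony at that moment is E major triad (E, G♯, B); A3 is not a chord tone.
It is approached by step up from G♯3 and left by leap down to E3.
Step in, leap out, on a weak beat — an escape tone.

Escape tone.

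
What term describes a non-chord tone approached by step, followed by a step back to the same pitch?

Neighbor tone.

Approach: by step. Departure: by step in the opposite direction, back to the starting pitch.
Stepwise on both sides but reversing to return to the same chord tone — a neighbor tone. (Had it continued onward in the same direction it would be a passing tone instead.)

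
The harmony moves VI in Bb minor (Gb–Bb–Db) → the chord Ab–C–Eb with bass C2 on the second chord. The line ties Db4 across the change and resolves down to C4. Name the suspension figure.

9–8 suspension.

At the second chord the bass is C2. The suspended Db4 lies a ninth above the bass; after resolving down by step to C4, the interval above the bass becomes an octave.
Suspension figures are named by those two intervals: 9–8.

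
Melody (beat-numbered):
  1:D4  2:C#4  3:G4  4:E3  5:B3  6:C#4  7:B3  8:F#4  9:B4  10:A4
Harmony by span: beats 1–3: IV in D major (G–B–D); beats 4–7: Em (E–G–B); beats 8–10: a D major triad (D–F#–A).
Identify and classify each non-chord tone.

The harmony at that moment is G major triad (G, B, D); C#4 is not a chord tone.
It is approached by step down from D4 and left by leap up to G4.
Step in, leap out — an escape tone.
The harmony at that moment is E minor triad (E, G, B); C#4 is not a chord tone.
It is approached by step up from B3 and left by step down to B3.
Step away and step back to the same note — a neighbor tone (upper neighbor).
The harmony at that moment is D major triad (D, F#, A); B4 is not a chord tone.
It is approached by leap up from F#4 and left by step down to A4.
Leap in, step out — an appoggiatura.

C#4 (beat 2) — escape tone; C#4 (beat 6) — neighbor tone; B4 (beat 9) — appoggiatura.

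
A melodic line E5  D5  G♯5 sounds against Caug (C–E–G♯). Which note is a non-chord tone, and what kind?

The harmony at that moment is C augmented triad (C, E, G♯); D5 is not a chord tone.
It is approached by step down from E5 and left by leap up to G♯5.
Step in, leap out — an escape tone.

D5 is an escape tone.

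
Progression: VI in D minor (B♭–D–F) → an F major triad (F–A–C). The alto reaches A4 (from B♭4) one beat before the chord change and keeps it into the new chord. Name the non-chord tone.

The harmony at that moment is B♭ major triad (B♭, D, F); A4 is not a chord tone.
It is approached by step down from B♭4 and then sustained as the same pitch into the next harmony.
Arriving early and becoming a chord tone when the harmony changes — an anticipation.

A4 is an anticipation.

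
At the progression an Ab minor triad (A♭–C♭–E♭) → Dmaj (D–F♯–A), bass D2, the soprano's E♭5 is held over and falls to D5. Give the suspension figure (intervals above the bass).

At the second chord the bass is D2. The suspended E♭5 lies a ninth above the bass; after resolving down by step to D5, the interval above the bass becomes an octave.
Suspension figures are named by those two intervals: 9–8.

9–8 suspension.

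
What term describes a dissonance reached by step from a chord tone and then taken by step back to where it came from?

Neighbor tone.

Approach: by step. Departure: by step in the opposite direction, back to the starting pitch.
Stepwise on both sides but reversing to return to the same chord tone — a neighbor tone. (Had it continued onward in the same direction it would be a passing tone instead.)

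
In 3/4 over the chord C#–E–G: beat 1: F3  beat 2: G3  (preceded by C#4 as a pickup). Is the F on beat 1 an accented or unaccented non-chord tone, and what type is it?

The harmony at that moment is C# diminished triad (C#, E, G); F3 is not a chord tone.
It is approached by leap down from C#4 and left by step up to G3.
Leap in, step out — an appoggiatura.
It falls on the downbeat, so it is accented.

Accented appoggiatura.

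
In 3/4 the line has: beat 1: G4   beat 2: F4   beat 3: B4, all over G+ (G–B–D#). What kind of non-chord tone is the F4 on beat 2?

The harmony at that moment is G augmented triad (G, B, D#); F4 is not a chord tone.
It is approached by step down from G4 and left by leap up to B4.
Step in, leap out, on a weak beat — an escape tone.

Escape tone.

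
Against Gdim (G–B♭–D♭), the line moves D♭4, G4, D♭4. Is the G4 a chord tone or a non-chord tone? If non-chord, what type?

Chord tone (the root of G diminished triad).

G diminished triad contains G, B♭, D♭; G is the root, so it is a chord tone.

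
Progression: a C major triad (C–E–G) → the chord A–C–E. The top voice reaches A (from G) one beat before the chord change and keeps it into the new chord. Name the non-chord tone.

The harmony at that moment is C major triad (C, E, G); A is not a chord tone.
It is approached by step up from G and then sustained as the same pitch into the next harmony.
Arriving early and becoming a chord tone when the harmony changes — an anticipation.

A is an anticipation.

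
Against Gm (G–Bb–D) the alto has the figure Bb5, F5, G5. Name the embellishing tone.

The harmony at that moment is G minor triad (G, Bb, D); F5 is not a chord tone.
It is approached by leap down from Bb5 and left by step up to G5.
Leap in, step out — an appoggiatura.

F5 is an appoggiatura.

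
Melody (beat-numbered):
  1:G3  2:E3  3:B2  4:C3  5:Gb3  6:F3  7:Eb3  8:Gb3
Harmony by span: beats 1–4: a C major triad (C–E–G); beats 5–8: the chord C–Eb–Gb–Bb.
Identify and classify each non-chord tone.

The harmony at that moment is C major triad (C, E, G); B2 is not a chord tone.
It is approached by leap down from E3 and left by step up to C3.
Leap in, step out — an appoggiatura.
The harmony at that moment is C half-diminished seventh chord (C, Eb, Gb, Bb); F3 is not a chord tone.
It is approached by step down from Gb3 and left by step down to Eb3.
Step in, step out in the same direction — a passing tone.

B2 (beat 3) — appoggiatura; F3 (beat 6) — passing tone.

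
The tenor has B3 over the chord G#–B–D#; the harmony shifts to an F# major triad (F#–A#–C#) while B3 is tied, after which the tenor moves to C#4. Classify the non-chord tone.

B3 is a retardation.

The harmony at that moment is F# major triad (F#, A#, C#); B3 is not a chord tone.
It is held over (the same pitch as the preceding B3) and left by step up to C#4.
Held over from the previous chord and resolving up by step — a retardation.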